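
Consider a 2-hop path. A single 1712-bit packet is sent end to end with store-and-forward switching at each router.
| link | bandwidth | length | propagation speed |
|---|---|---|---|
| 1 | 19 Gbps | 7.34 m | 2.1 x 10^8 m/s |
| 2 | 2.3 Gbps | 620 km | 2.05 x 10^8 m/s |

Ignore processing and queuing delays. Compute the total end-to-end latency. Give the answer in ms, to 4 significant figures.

3.025 ms

Transmission delays (L/R per hop): 9.01053e-05, 0.000744348 ms; sum = 0.000834453 ms.
Propagation delays (d/s per hop): 3.49524e-05, 3.02439 ms; sum = 3.02443 ms.
End-to-end = 3.025 ms.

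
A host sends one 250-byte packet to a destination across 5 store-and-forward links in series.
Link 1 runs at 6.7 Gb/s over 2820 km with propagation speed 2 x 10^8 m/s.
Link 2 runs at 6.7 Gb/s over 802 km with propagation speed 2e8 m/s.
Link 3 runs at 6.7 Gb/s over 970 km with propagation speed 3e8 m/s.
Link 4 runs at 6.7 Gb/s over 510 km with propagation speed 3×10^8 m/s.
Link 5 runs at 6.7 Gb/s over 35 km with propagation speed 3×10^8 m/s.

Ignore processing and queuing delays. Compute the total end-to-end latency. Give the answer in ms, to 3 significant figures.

23.2 ms

L = 250 × 8 = 2000 bits.
Transmission delay per hop = L/R = 2000/6700000000 = 0.000298507 ms; 5 hops → 0.00149254 ms.
Propagation delays (d/s per hop): 14.1, 4.01, 3.23333, 1.7, 0.116667 ms; sum = 23.16 ms.
End-to-end = 23.2 ms.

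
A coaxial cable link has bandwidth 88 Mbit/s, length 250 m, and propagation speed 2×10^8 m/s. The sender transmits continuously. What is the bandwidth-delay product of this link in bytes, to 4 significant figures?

Propagation delay = 250 / 200000000 = 1.25e-06 s.
BDP = R × t_prop = 88000000 × 1.25e-06 = 110 bits.
In bytes: 110/8 = 13.75 bytes.

13.75 bytes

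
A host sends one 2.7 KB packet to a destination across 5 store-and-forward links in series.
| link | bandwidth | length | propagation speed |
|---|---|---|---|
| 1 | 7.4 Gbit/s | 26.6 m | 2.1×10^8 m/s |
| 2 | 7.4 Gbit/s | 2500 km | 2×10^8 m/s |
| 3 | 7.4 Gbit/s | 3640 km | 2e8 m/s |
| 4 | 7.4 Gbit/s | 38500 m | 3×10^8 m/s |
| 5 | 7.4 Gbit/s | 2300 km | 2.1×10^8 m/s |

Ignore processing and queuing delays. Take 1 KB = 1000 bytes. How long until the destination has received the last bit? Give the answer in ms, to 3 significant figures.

41.8 ms

L = 21600 bits.
Transmission delay per hop = L/R = 21600/7400000000 = 0.00291892 ms; 5 hops → 0.0145946 ms.
Propagation delays (d/s per hop): 0.000126667, 12.5, 18.2, 0.128333, 10.9524 ms; sum = 41.7808 ms.
End-to-end = 41.8 ms.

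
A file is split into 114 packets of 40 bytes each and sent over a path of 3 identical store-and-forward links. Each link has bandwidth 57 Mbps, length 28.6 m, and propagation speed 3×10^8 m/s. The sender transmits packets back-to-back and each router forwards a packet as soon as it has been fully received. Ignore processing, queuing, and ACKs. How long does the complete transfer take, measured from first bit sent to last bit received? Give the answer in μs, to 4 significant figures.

Per-hop transmission t_tx = L/R = 320/57000000 = 5.61404 μs.
Per-hop propagation t_prop = 28.6/300000000 = 0.0953333 μs.
Pipeline fill: first packet needs 3·t_tx to clear all hops; remaining 113 packets each add one t_tx.
Total = (3+114-1)·t_tx + 3·t_prop = 116·5.61404 + 3·0.0953333 = 651.5 μs.

651.5 μs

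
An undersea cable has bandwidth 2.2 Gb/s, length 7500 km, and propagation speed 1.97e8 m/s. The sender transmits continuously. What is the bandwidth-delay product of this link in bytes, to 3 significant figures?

10500000 bytes

Propagation delay = 7500000 / 197000000 = 0.0380711 s.
BDP = R × t_prop = 2200000000 × 0.0380711 = 83756300 bits.
In bytes: 83756300/8 = 10500000 bytes.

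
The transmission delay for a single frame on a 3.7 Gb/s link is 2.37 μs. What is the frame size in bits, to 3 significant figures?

8770 bits

L = R × t_tx = 3700000000 b/s × 2.37e-06 s = 8769 bits.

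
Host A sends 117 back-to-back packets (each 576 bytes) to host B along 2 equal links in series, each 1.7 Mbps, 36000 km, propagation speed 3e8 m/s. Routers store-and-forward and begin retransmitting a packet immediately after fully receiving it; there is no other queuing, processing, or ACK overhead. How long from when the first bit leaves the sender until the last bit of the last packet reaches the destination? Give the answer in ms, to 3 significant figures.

560 ms

Per-hop transmission t_tx = L/R = 4608/1700000 = 2.71059 ms.
Per-hop propagation t_prop = 36000000/300000000 = 120 ms.
Pipeline fill: first packet needs 2·t_tx to clear all hops; remaining 116 packets each add one t_tx.
Total = (2+117-1)·t_tx + 2·t_prop = 118·2.71059 + 2·120 = 560 ms.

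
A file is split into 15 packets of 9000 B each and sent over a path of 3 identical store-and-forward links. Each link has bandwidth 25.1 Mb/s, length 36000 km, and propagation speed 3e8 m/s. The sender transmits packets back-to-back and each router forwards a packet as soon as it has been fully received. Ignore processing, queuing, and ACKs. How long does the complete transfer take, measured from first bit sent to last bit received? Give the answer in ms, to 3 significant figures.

Per-hop transmission t_tx = L/R = 72000/25100000 = 2.86853 ms.
Per-hop propagation t_prop = 36000000/300000000 = 120 ms.
Pipeline fill: first packet needs 3·t_tx to clear all hops; remaining 14 packets each add one t_tx.
Total = (3+15-1)·t_tx + 3·t_prop = 17·2.86853 + 3·120 = 409 ms.

409 ms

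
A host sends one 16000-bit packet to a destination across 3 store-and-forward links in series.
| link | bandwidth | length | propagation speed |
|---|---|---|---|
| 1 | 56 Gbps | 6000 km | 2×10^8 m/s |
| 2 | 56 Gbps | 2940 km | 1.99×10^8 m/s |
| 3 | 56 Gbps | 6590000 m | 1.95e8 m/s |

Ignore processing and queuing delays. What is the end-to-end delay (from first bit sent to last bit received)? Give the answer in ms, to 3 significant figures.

78.6 ms

Transmission delay per hop = L/R = 16000/56000000000 = 0.000285714 ms; 3 hops → 0.000857143 ms.
Propagation delays (d/s per hop): 30, 14.7739, 33.7949 ms; sum = 78.5687 ms.
End-to-end = 78.6 ms.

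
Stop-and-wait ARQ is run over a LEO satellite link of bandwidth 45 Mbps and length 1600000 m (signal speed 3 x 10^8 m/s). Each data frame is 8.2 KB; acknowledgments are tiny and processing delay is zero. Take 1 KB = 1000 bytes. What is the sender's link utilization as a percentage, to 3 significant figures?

12.0 %

t_tx = L/R = 65600/45000000 = 0.00145778 s.
t_prop = 1600000/300000000 = 0.00533333 s; RTT = 0.0106667 s.
Cycle = t_tx + RTT = 0.0121244 s.
Utilization = t_tx / cycle = 0.00145778/0.0121244 = 12.0 %.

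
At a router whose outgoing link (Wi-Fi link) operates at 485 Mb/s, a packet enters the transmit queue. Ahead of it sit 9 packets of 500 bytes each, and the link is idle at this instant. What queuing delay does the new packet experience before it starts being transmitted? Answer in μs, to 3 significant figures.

Each queued packet: L/R = 4000/485000000 = 8.24742 μs.
9 queued → 74.2268 μs.
Queuing delay = 74.2 μs.

74.2 μs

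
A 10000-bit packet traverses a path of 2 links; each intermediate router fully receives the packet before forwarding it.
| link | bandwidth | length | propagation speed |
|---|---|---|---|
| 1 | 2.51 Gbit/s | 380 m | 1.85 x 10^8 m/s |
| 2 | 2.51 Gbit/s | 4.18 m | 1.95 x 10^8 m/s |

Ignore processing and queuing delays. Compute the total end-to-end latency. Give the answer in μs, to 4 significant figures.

10.04 μs

Transmission delay per hop = L/R = 10000/2510000000 = 3.98406 μs; 2 hops → 7.96813 μs.
Propagation delays (d/s per hop): 2.05405, 0.0214359 μs; sum = 2.07549 μs.
End-to-end = 10.04 μs.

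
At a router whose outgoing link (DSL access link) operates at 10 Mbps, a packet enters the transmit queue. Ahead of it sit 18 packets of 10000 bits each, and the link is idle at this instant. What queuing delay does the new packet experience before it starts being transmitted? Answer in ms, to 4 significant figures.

18.00 ms

Each queued packet: L/R = 10000/10000000 = 1 ms.
18 queued → 18 ms.
Queuing delay = 18.00 ms.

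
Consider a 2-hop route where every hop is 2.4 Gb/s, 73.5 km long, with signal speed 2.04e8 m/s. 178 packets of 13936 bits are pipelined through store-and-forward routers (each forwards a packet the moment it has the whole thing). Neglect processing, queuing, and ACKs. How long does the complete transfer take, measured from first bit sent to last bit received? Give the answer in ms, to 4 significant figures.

Per-hop transmission t_tx = L/R = 13936/2400000000 = 0.00580667 ms.
Per-hop propagation t_prop = 73500/204000000 = 0.360294 ms.
Pipeline fill: first packet needs 2·t_tx to clear all hops; remaining 177 packets each add one t_tx.
Total = (2+178-1)·t_tx + 2·t_prop = 179·0.00580667 + 2·0.360294 = 1.760 ms.

1.760 ms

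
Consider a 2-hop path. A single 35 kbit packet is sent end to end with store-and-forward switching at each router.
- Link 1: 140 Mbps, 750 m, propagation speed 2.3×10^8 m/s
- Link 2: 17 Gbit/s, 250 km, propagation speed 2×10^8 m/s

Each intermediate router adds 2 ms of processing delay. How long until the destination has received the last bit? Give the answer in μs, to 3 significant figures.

L = 35000 bits.
Transmission delays (L/R per hop): 250, 2.05882 μs; sum = 252.059 μs.
Propagation delays (d/s per hop): 3.26087, 1250 μs; sum = 1253.26 μs.
Processing at 1 router(s): 1 × 2 ms = 2000 μs.
End-to-end = 3510 μs.

3510 μs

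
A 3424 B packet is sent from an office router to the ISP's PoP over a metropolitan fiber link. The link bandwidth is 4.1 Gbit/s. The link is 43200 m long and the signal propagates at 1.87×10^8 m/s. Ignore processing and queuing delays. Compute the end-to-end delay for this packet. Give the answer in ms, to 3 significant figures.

L = 3424 × 8 = 27392 bits.
Transmission delay = L/R = 27392 / 4.1e+09 = 0.00668098 ms.
Propagation delay = d/s = 43200 m / 187000000 m/s = 0.231016 ms.
Total = 0.238 ms.

0.238 ms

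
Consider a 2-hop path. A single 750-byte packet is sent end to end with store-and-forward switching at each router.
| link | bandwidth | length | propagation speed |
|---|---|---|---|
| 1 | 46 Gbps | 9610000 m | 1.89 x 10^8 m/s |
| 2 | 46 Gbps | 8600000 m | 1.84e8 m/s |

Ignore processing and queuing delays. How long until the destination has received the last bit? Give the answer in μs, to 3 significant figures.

L = 750 × 8 = 6000 bits.
Transmission delay per hop = L/R = 6000/46000000000 = 0.130435 μs; 2 hops → 0.26087 μs.
Propagation delays (d/s per hop): 50846.6, 46739.1 μs; sum = 97585.7 μs.
End-to-end = 97600 μs.

97600 μs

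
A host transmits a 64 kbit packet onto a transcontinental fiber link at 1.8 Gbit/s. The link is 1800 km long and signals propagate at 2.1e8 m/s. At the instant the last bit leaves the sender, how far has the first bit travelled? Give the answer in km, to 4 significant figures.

7.467 km

t_tx = L/R = 64000/1800000000 = 3.55556e-05 s.
Distance = s × t_tx = 210000000 × 3.55556e-05 = 7.467 km.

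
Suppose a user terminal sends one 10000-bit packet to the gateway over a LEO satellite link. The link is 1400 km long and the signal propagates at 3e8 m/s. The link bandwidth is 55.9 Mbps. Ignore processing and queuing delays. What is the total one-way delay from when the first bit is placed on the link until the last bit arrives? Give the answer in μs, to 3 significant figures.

4850 μs

Transmission delay = L/R = 10000 / 55900000 = 178.891 μs.
Propagation delay = d/s = 1400000 m / 300000000 m/s = 4666.67 μs.
Total = 4850 μs.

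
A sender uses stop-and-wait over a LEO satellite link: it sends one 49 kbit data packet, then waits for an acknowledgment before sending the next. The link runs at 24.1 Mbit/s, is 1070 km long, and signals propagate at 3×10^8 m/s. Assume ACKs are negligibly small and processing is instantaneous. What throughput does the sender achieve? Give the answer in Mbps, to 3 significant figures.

t_tx = L/R = 49000/24100000 = 0.0020332 s.
t_prop = 1070000/300000000 = 0.00356667 s; RTT = 0.00713333 s.
Cycle = t_tx + RTT = 0.00916653 s.
Throughput = L / cycle = 49000 / 0.00916653 = 5.35 Mbps.

5.35 Mbps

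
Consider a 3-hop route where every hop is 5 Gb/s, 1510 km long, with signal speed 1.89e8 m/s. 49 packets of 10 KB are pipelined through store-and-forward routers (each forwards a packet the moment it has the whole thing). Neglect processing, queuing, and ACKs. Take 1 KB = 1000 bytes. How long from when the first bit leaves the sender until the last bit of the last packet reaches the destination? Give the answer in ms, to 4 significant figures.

Per-hop transmission t_tx = L/R = 80000/5000000000 = 0.016 ms.
Per-hop propagation t_prop = 1510000/189000000 = 7.98942 ms.
Pipeline fill: first packet needs 3·t_tx to clear all hops; remaining 48 packets each add one t_tx.
Total = (3+49-1)·t_tx + 3·t_prop = 51·0.016 + 3·7.98942 = 24.78 ms.

24.78 ms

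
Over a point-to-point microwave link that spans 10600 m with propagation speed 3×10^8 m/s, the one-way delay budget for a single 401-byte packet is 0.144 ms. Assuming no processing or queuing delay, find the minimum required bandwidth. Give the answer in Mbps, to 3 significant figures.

L = 3208 bits.
Propagation delay = 10600 / 300000000 = 0.0353333 ms.
Transmission budget = 0.144 − 0.0353333 = 0.108667 ms.
R ≥ L / t_tx = 3208 bits / 0.000108667 s = 29.5 Mbps.

29.5 Mbps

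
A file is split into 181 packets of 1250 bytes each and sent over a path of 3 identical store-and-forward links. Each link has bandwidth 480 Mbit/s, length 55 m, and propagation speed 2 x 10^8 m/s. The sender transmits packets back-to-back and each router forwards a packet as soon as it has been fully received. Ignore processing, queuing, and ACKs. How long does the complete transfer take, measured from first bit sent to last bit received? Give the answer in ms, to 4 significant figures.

3.813 ms

Per-hop transmission t_tx = L/R = 10000/480000000 = 0.0208333 ms.
Per-hop propagation t_prop = 55/200000000 = 0.000275 ms.
Pipeline fill: first packet needs 3·t_tx to clear all hops; remaining 180 packets each add one t_tx.
Total = (3+181-1)·t_tx + 3·t_prop = 183·0.0208333 + 3·0.000275 = 3.813 ms.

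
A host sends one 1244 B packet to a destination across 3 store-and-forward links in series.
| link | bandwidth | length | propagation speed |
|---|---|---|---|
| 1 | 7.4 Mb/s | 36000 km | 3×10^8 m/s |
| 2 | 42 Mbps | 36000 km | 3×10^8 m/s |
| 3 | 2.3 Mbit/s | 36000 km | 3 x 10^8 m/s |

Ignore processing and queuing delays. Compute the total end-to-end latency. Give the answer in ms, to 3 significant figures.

366 ms

L = 1244 × 8 = 9952 bits.
Transmission delays (L/R per hop): 1.34486, 0.236952, 4.32696 ms; sum = 5.90877 ms.
Propagation delays (d/s per hop): 120, 120, 120 ms; sum = 360 ms.
End-to-end = 366 ms.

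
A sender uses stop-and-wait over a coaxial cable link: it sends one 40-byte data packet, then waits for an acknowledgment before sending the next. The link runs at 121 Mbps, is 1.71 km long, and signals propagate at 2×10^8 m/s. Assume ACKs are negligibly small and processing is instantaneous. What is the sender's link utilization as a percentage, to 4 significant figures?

t_tx = L/R = 320/121000000 = 2.64463e-06 s.
t_prop = 1710/200000000 = 8.55e-06 s; RTT = 1.71e-05 s.
Cycle = t_tx + RTT = 1.97446e-05 s.
Utilization = t_tx / cycle = 2.64463e-06/1.97446e-05 = 13.39 %.

13.39 %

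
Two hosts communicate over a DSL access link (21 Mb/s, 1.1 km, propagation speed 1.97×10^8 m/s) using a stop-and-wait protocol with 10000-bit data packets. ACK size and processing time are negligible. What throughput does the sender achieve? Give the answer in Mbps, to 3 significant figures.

t_tx = L/R = 10000/21000000 = 0.00047619 s.
t_prop = 1100/197000000 = 5.58376e-06 s; RTT = 1.11675e-05 s.
Cycle = t_tx + RTT = 0.000487358 s.
Throughput = L / cycle = 10000 / 0.000487358 = 20.5 Mbps.

20.5 Mbps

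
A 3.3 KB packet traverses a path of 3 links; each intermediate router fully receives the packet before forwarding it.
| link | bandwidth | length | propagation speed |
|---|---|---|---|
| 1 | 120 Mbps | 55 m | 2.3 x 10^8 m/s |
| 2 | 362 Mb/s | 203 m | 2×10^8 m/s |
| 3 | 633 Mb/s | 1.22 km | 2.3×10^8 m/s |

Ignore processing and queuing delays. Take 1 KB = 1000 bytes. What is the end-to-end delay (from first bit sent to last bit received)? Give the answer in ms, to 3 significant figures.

L = 26400 bits.
Transmission delays (L/R per hop): 0.22, 0.0729282, 0.0417062 ms; sum = 0.334634 ms.
Propagation delays (d/s per hop): 0.00023913, 0.001015, 0.00530435 ms; sum = 0.00655848 ms.
End-to-end = 0.341 ms.

0.341 ms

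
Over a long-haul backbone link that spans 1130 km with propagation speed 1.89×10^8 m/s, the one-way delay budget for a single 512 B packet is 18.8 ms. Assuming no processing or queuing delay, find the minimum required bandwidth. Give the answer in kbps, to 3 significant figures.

319 kbps

L = 4096 bits.
Propagation delay = 1130000 / 189000000 = 5.97884 ms.
Transmission budget = 18.8 − 5.97884 = 12.8212 ms.
R ≥ L / t_tx = 4096 bits / 0.0128212 s = 319 kbps.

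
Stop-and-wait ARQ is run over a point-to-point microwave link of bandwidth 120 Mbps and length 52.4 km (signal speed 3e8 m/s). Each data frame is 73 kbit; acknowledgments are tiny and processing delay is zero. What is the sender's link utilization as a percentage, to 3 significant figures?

63.5 %

t_tx = L/R = 73000/120000000 = 0.000608333 s.
t_prop = 52400/300000000 = 0.000174667 s; RTT = 0.000349333 s.
Cycle = t_tx + RTT = 0.000957667 s.
Utilization = t_tx / cycle = 0.000608333/0.000957667 = 63.5 %.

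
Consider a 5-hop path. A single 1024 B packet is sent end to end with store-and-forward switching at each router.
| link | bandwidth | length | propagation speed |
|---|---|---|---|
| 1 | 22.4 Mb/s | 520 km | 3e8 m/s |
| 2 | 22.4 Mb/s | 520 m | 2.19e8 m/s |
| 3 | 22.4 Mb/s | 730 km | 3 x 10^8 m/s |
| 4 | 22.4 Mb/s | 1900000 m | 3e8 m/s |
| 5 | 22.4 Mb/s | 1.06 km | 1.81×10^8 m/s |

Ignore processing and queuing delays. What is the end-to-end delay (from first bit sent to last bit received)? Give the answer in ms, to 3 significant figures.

12.3 ms

L = 1024 × 8 = 8192 bits.
Transmission delay per hop = L/R = 8192/22400000 = 0.365714 ms; 5 hops → 1.82857 ms.
Propagation delays (d/s per hop): 1.73333, 0.00237443, 2.43333, 6.33333, 0.00585635 ms; sum = 10.5082 ms.
End-to-end = 12.3 ms.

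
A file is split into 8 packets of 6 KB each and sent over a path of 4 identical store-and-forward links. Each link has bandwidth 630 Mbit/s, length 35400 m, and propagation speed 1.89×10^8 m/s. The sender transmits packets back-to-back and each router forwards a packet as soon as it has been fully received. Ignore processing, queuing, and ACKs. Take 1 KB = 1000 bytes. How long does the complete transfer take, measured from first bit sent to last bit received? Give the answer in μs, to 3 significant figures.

1590 μs

Per-hop transmission t_tx = L/R = 48000/630000000 = 76.1905 μs.
Per-hop propagation t_prop = 35400/189000000 = 187.302 μs.
Pipeline fill: first packet needs 4·t_tx to clear all hops; remaining 7 packets each add one t_tx.
Total = (4+8-1)·t_tx + 4·t_prop = 11·76.1905 + 4·187.302 = 1590 μs.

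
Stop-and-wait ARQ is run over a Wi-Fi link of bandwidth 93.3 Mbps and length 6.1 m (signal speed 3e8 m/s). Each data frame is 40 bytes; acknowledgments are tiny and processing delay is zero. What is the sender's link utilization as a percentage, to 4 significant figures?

t_tx = L/R = 320/93300000 = 3.4298e-06 s.
t_prop = 6.1/300000000 = 2.03333e-08 s; RTT = 4.06667e-08 s.
Cycle = t_tx + RTT = 3.47046e-06 s.
Utilization = t_tx / cycle = 3.4298e-06/3.47046e-06 = 98.83 %.

98.83 %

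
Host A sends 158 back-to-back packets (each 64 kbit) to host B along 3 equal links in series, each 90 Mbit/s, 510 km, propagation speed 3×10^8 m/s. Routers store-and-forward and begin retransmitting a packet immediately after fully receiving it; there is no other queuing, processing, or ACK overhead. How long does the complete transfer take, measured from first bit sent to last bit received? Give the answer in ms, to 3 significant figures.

119 ms

Per-hop transmission t_tx = L/R = 64000/90000000 = 0.711111 ms.
Per-hop propagation t_prop = 510000/300000000 = 1.7 ms.
Pipeline fill: first packet needs 3·t_tx to clear all hops; remaining 157 packets each add one t_tx.
Total = (3+158-1)·t_tx + 3·t_prop = 160·0.711111 + 3·1.7 = 119 ms.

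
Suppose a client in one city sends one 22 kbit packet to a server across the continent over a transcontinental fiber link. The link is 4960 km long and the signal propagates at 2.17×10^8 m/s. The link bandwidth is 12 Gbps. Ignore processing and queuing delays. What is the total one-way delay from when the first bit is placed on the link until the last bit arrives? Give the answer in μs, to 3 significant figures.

L = 22000 bits.
Transmission delay = L/R = 22000 / 12000000000 = 1.83333 μs.
Propagation delay = d/s = 4960000 m / 217000000 m/s = 22857.1 μs.
Total = 22900 μs.

22900 μs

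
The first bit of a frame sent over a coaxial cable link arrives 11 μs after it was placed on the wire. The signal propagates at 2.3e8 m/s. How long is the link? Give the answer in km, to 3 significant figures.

2.53 km

d = s × t_prop = 2.3e+08 × 1.1e-05 = 2.53 km.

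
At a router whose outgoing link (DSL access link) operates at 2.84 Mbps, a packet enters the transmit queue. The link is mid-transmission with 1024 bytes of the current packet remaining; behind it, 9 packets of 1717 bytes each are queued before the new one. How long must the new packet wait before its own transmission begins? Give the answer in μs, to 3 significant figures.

46400 μs

Each queued packet: L/R = 13736/2840000 = 4836.62 μs.
9 queued → 43529.6 μs.
Plus remaining 8192 bits of current packet: 2884.51 μs.
Queuing delay = 46400 μs.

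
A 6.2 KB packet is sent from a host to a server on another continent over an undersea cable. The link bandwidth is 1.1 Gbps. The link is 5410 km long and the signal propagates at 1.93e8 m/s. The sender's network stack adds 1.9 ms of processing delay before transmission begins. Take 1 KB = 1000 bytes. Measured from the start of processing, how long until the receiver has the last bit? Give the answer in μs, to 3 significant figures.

30000 μs

L = 49600 bits.
Transmission delay = L/R = 49600 / 1100000000 = 45.0909 μs.
Propagation delay = d/s = 5410000 m / 193000000 m/s = 28031.1 μs.
Plus processing delay 1.9 ms = 1900 μs.
Total = 30000 μs.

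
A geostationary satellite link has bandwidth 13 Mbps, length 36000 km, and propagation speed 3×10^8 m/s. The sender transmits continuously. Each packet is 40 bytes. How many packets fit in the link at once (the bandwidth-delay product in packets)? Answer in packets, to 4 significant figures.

Propagation delay = 36000000 / 300000000 = 0.12 s.
BDP = R × t_prop = 13000000 × 0.12 = 1560000 bits.
In packets of 320 bits: 4875 packets.

4875 packets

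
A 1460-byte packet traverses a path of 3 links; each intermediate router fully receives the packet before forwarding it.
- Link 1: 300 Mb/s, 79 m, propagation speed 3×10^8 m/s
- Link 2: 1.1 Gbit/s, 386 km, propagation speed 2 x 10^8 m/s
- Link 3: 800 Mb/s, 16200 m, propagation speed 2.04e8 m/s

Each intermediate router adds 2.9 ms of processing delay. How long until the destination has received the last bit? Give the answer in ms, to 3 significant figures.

7.87 ms

L = 1460 × 8 = 11680 bits.
Transmission delays (L/R per hop): 0.0389333, 0.0106182, 0.0146 ms; sum = 0.0641515 ms.
Propagation delays (d/s per hop): 0.000263333, 1.93, 0.0794118 ms; sum = 2.00968 ms.
Processing at 2 router(s): 2 × 2.9 ms = 5.8 ms.
End-to-end = 7.87 ms.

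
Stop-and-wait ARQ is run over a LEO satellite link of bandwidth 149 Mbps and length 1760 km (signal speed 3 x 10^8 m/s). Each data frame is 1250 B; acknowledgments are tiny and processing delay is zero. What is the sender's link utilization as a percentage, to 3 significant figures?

t_tx = L/R = 10000/149000000 = 6.71141e-05 s.
t_prop = 1760000/300000000 = 0.00586667 s; RTT = 0.0117333 s.
Cycle = t_tx + RTT = 0.0118004 s.
Utilization = t_tx / cycle = 6.71141e-05/0.0118004 = 0.569 %.

0.569 %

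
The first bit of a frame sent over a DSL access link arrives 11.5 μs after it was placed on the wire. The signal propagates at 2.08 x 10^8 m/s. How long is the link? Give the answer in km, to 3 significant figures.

d = s × t_prop = 208000000 × 1.15e-05 = 2.39 km.

2.39 km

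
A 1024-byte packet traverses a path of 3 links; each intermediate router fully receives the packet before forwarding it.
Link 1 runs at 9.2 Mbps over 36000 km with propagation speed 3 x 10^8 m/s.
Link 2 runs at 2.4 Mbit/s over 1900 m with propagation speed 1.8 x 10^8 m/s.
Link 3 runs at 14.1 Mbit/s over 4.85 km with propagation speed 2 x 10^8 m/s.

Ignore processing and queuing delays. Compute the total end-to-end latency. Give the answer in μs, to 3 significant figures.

L = 1024 × 8 = 8192 bits.
Transmission delays (L/R per hop): 890.435, 3413.33, 580.993 μs; sum = 4884.76 μs.
Propagation delays (d/s per hop): 120000, 10.5556, 24.25 μs; sum = 120035 μs.
End-to-end = 125000 μs.

125000 μs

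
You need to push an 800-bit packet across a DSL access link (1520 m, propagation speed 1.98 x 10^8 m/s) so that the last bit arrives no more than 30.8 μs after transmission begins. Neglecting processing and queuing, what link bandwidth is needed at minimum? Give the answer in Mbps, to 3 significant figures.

Propagation delay = 1520 / 198000000 = 7.67677 μs.
Transmission budget = 30.8 − 7.67677 = 23.1232 μs.
R ≥ L / t_tx = 800 bits / 2.31232e-05 s = 34.6 Mbps.

34.6 Mbps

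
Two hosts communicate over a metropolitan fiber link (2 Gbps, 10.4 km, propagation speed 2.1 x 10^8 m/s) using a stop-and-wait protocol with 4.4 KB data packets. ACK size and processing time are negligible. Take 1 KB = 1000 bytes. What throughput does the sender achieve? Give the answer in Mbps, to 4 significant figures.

301.8 Mbps

t_tx = L/R = 35200/2000000000 = 1.76e-05 s.
t_prop = 10400/210000000 = 4.95238e-05 s; RTT = 9.90476e-05 s.
Cycle = t_tx + RTT = 0.000116648 s.
Throughput = L / cycle = 35200 / 0.000116648 = 301.8 Mbps.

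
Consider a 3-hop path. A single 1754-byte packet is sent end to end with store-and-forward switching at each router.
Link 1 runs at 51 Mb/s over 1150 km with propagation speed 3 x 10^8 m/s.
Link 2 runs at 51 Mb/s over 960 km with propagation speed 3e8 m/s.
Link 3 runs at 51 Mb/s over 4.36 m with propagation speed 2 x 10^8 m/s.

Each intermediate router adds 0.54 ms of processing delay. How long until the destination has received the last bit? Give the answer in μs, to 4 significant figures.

L = 1754 × 8 = 14032 bits.
Transmission delay per hop = L/R = 14032/51000000 = 275.137 μs; 3 hops → 825.412 μs.
Propagation delays (d/s per hop): 3833.33, 3200, 0.0218 μs; sum = 7033.36 μs.
Processing at 2 router(s): 2 × 0.54 ms = 1080 μs.
End-to-end = 8939 μs.

8939 μs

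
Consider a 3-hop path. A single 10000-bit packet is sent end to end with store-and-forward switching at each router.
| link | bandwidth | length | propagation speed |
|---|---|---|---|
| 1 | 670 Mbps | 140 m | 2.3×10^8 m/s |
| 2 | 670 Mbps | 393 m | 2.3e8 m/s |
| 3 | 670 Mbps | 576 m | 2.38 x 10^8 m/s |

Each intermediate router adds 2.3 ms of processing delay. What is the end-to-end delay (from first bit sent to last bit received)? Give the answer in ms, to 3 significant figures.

Transmission delay per hop = L/R = 10000/670000000 = 0.0149254 ms; 3 hops → 0.0447761 ms.
Propagation delays (d/s per hop): 0.000608696, 0.0017087, 0.00242017 ms; sum = 0.00473756 ms.
Processing at 2 router(s): 2 × 2.3 ms = 4.6 ms.
End-to-end = 4.65 ms.

4.65 ms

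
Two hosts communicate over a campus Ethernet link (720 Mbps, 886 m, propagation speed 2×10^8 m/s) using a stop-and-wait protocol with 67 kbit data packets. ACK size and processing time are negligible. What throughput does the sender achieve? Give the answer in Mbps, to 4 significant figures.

657.4 Mbps

t_tx = L/R = 67000/720000000 = 9.30556e-05 s.
t_prop = 886/200000000 = 4.43e-06 s; RTT = 8.86e-06 s.
Cycle = t_tx + RTT = 0.000101916 s.
Throughput = L / cycle = 67000 / 0.000101916 = 657.4 Mbps.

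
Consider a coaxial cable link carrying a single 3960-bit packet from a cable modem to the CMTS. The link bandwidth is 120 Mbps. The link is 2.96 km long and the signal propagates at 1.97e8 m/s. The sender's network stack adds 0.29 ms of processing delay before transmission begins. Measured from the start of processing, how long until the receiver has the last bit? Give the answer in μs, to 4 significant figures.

338.0 μs

Transmission delay = L/R = 3960 / 120000000 = 33 μs.
Propagation delay = d/s = 2960 m / 197000000 m/s = 15.0254 μs.
Plus processing delay 0.29 ms = 290 μs.
Total = 338.0 μs.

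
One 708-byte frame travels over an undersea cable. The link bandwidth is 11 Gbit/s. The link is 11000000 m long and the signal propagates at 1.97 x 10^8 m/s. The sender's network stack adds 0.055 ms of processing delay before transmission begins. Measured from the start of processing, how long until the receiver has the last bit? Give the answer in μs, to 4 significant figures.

L = 708 × 8 = 5664 bits.
Transmission delay = L/R = 5664 / 11000000000 = 0.514909 μs.
Propagation delay = d/s = 11000000 m / 197000000 m/s = 55837.6 μs.
Plus processing delay 0.055 ms = 55 μs.
Total = 55890 μs.

55890 μs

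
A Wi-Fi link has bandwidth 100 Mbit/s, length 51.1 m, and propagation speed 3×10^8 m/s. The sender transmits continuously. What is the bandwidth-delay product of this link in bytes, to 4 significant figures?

2.129 bytes

Propagation delay = 51.1 / 300000000 = 1.70333e-07 s.
BDP = R × t_prop = 100000000 × 1.70333e-07 = 17.0333 bits.
In bytes: 17.0333/8 = 2.129 bytes.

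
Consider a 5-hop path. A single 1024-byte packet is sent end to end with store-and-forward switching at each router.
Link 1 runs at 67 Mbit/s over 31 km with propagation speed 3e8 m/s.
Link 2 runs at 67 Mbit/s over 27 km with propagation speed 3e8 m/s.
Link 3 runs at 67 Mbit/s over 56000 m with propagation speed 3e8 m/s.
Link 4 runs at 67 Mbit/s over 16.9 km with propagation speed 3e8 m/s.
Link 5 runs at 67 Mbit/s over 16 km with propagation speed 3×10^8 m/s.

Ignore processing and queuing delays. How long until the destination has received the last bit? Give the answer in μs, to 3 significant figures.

1100 μs

L = 1024 × 8 = 8192 bits.
Transmission delay per hop = L/R = 8192/67000000 = 122.269 μs; 5 hops → 611.343 μs.
Propagation delays (d/s per hop): 103.333, 90, 186.667, 56.3333, 53.3333 μs; sum = 489.667 μs.
End-to-end = 1100 μs.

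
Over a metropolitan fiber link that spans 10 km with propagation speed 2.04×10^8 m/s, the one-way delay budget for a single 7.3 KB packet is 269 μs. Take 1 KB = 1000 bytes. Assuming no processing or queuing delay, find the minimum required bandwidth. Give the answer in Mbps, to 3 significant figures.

265 Mbps

L = 58400 bits.
Propagation delay = 10000 / 204000000 = 49.0196 μs.
Transmission budget = 269 − 49.0196 = 219.98 μs.
R ≥ L / t_tx = 58400 bits / 0.00021998 s = 265 Mbps.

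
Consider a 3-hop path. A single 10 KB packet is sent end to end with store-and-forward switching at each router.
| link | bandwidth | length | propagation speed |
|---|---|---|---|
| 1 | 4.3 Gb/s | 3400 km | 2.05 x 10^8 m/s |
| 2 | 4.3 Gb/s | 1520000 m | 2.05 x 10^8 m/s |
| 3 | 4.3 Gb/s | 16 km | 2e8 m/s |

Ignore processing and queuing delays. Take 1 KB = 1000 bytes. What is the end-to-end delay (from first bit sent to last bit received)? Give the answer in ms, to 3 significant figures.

L = 80000 bits.
Transmission delay per hop = L/R = 80000/4300000000 = 0.0186047 ms; 3 hops → 0.055814 ms.
Propagation delays (d/s per hop): 16.5854, 7.41463, 0.08 ms; sum = 24.08 ms.
End-to-end = 24.1 ms.

24.1 ms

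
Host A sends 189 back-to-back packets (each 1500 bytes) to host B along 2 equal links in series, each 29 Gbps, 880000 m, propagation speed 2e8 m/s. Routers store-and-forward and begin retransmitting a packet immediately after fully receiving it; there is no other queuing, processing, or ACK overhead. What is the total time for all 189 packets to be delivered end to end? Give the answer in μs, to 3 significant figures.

8880 μs

Per-hop transmission t_tx = L/R = 12000/29000000000 = 0.413793 μs.
Per-hop propagation t_prop = 880000/200000000 = 4400 μs.
Pipeline fill: first packet needs 2·t_tx to clear all hops; remaining 188 packets each add one t_tx.
Total = (2+189-1)·t_tx + 2·t_prop = 190·0.413793 + 2·4400 = 8880 μs.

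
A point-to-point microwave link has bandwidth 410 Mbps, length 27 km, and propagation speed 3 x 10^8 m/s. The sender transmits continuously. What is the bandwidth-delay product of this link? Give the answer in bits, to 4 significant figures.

36900 bits

Propagation delay = 27000 / 300000000 = 9e-05 s.
BDP = R × t_prop = 410000000 × 9e-05 = 36900 bits.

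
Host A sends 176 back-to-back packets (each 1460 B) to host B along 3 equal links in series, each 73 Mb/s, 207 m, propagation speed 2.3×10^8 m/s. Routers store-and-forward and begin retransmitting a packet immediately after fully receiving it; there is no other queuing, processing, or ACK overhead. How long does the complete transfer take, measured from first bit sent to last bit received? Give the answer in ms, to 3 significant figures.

28.5 ms

Per-hop transmission t_tx = L/R = 11680/73000000 = 0.16 ms.
Per-hop propagation t_prop = 207/2.3e+08 = 0.0009 ms.
Pipeline fill: first packet needs 3·t_tx to clear all hops; remaining 175 packets each add one t_tx.
Total = (3+176-1)·t_tx + 3·t_prop = 178·0.16 + 3·0.0009 = 28.5 ms.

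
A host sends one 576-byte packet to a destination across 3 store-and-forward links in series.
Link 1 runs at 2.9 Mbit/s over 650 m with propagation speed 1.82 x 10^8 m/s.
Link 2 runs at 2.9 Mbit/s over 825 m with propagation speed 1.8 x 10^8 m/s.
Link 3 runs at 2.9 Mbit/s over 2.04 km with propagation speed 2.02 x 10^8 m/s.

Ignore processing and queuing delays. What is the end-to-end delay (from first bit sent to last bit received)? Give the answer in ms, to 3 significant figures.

L = 576 × 8 = 4608 bits.
Transmission delay per hop = L/R = 4608/2900000 = 1.58897 ms; 3 hops → 4.7669 ms.
Propagation delays (d/s per hop): 0.00357143, 0.00458333, 0.010099 ms; sum = 0.0182538 ms.
End-to-end = 4.79 ms.

4.79 ms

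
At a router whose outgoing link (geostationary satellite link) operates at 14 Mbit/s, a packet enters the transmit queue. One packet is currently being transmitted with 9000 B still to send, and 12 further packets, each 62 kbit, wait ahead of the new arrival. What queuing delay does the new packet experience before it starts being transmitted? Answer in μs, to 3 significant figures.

Each queued packet: L/R = 62000/14000000 = 4428.57 μs.
12 queued → 53142.9 μs.
Plus remaining 72000 bits of current packet: 5142.86 μs.
Queuing delay = 58300 μs.

58300 μs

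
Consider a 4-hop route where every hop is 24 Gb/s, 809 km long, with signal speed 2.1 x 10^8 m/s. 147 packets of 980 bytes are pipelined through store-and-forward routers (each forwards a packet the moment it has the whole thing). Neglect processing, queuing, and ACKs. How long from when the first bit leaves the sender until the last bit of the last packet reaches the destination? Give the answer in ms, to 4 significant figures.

Per-hop transmission t_tx = L/R = 7840/24000000000 = 0.000326667 ms.
Per-hop propagation t_prop = 809000/210000000 = 3.85238 ms.
Pipeline fill: first packet needs 4·t_tx to clear all hops; remaining 146 packets each add one t_tx.
Total = (4+147-1)·t_tx + 4·t_prop = 150·0.000326667 + 4·3.85238 = 15.46 ms.

15.46 ms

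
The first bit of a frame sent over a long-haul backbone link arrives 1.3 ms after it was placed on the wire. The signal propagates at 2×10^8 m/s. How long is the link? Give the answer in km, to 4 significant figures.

d = s × t_prop = 200000000 × 0.0013 = 260.0 km.

260.0 km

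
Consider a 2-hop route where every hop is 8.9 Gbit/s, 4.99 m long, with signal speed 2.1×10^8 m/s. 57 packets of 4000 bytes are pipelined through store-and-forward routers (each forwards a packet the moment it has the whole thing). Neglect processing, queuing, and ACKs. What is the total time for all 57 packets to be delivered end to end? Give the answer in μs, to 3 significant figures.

Per-hop transmission t_tx = L/R = 32000/8900000000 = 3.59551 μs.
Per-hop propagation t_prop = 4.99/210000000 = 0.0237619 μs.
Pipeline fill: first packet needs 2·t_tx to clear all hops; remaining 56 packets each add one t_tx.
Total = (2+57-1)·t_tx + 2·t_prop = 58·3.59551 + 2·0.0237619 = 209 μs.

209 μs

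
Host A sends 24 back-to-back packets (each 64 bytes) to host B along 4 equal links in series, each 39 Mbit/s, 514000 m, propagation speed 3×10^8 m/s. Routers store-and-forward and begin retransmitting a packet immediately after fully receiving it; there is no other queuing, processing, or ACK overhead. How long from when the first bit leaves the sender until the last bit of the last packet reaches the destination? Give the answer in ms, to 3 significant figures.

Per-hop transmission t_tx = L/R = 512/39000000 = 0.0131282 ms.
Per-hop propagation t_prop = 514000/300000000 = 1.71333 ms.
Pipeline fill: first packet needs 4·t_tx to clear all hops; remaining 23 packets each add one t_tx.
Total = (4+24-1)·t_tx + 4·t_prop = 27·0.0131282 + 4·1.71333 = 7.21 ms.

7.21 ms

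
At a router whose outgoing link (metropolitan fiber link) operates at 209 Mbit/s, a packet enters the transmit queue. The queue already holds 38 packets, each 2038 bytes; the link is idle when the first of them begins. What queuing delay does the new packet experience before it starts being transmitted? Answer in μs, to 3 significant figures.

2960 μs

Each queued packet: L/R = 16304/209000000 = 78.0096 μs.
38 queued → 2964.36 μs.
Queuing delay = 2960 μs.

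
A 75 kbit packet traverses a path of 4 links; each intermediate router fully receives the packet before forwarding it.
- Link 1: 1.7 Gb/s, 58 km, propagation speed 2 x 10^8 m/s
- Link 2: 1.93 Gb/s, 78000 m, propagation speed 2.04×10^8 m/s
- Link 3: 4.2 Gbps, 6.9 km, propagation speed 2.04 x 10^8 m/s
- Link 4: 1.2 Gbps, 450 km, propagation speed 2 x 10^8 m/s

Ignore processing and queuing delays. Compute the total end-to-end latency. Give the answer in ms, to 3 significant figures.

3.12 ms

L = 75000 bits.
Transmission delays (L/R per hop): 0.0441176, 0.0388601, 0.0178571, 0.0625 ms; sum = 0.163335 ms.
Propagation delays (d/s per hop): 0.29, 0.382353, 0.0338235, 2.25 ms; sum = 2.95618 ms.
End-to-end = 3.12 ms.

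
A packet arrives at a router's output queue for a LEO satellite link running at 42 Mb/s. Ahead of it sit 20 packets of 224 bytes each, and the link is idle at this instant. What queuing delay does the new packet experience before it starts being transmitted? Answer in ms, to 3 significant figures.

Each queued packet: L/R = 1792/42000000 = 0.0426667 ms.
20 queued → 0.853333 ms.
Queuing delay = 0.853 ms.

0.853 ms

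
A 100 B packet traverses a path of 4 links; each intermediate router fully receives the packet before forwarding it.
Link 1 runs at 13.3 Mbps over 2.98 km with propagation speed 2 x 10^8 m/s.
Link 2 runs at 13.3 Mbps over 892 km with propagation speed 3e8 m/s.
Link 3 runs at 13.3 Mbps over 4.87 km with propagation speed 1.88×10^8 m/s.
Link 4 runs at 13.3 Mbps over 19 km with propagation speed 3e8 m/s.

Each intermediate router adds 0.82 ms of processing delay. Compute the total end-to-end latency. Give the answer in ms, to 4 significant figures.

5.778 ms

L = 100 × 8 = 800 bits.
Transmission delay per hop = L/R = 800/13300000 = 0.0601504 ms; 4 hops → 0.240602 ms.
Propagation delays (d/s per hop): 0.0149, 2.97333, 0.0259043, 0.0633333 ms; sum = 3.07747 ms.
Processing at 3 router(s): 3 × 0.82 ms = 2.46 ms.
End-to-end = 5.778 ms.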